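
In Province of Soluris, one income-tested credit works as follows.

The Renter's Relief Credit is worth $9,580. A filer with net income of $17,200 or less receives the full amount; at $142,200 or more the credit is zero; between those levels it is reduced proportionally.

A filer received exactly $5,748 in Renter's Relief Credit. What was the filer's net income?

$67,200

$5,748 is 5,748/9,580 of the full $9,580, so 3,832/9,580 of the $125,000 range has been used: income = $17,200 + $125,000 × 3,832/9,580 = $67,200.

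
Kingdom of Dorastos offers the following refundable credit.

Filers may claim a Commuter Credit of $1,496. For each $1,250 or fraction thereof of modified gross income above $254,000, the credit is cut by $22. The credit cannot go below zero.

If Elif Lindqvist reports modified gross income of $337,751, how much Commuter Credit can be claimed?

$0

Commuter Credit: income exceeds $254,000 by $83,751 → 68 increments × $22 = $1,496 ≥ base, so the credit is $0.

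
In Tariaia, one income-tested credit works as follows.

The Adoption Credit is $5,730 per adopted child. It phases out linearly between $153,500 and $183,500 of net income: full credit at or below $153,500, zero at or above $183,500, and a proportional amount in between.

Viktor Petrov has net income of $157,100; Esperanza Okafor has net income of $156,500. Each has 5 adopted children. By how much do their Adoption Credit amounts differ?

Viktor ($157,100): Adoption Credit: base = 5 × $5,730 = $28,650. $157,100 is $3,600 into a $30,000 phase-out range, leaving 26,400/30,000 of the credit: $28,650 × 26,400/30,000 = $25,212.
Esperanza ($156,500): Adoption Credit: base = 5 × $5,730 = $28,650. $156,500 is $3,000 into a $30,000 phase-out range, leaving 27,000/30,000 of the credit: $28,650 × 27,000/30,000 = $25,785.
Difference: |$25,212 − $25,785| = $573.

$573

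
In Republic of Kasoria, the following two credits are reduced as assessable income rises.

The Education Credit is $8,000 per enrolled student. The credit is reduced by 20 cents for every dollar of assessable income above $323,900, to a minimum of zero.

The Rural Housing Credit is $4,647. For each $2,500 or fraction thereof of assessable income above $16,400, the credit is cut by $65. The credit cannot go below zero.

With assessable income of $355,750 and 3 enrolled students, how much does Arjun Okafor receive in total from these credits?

Education Credit: base = 3 × $8,000 = $24,000. 20% of the $31,850 excess over $323,900 is $6,370; credit = $24,000 − $6,370 = $17,630.
Rural Housing Credit: income exceeds $16,400 by $339,350 → 136 increments × $65 = $8,840 ≥ base, so the credit is $0.
Total: $17,630 + $0 = $17,630.

$17,630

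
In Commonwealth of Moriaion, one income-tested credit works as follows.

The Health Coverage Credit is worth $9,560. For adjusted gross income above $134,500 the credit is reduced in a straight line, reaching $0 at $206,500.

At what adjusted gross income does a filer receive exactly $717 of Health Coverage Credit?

$201,100

$717 is 717/9,560 of the full $9,560, so 8,843/9,560 of the $72,000 range has been used: income = $134,500 + $72,000 × 8,843/9,560 = $201,100.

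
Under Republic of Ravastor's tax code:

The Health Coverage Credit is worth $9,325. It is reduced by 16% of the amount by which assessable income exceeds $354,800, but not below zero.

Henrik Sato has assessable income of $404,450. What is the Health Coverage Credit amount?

$1,381

Health Coverage Credit: 16% of the $49,650 excess over $354,800 is $7,944; credit = $9,325 − $7,944 = $1,381.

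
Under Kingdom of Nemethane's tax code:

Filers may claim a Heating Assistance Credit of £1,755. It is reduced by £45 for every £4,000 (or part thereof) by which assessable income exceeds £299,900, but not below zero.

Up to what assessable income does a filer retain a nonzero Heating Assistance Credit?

After 38 increments the reduction is 38 × £45 = £1,710, leaving £45; one more increment wipes it out. Increment 38 ends at excess 38 × £4,000 = £152,000, so the highest qualifying income is £299,900 + £152,000 = £451,900.

£451,900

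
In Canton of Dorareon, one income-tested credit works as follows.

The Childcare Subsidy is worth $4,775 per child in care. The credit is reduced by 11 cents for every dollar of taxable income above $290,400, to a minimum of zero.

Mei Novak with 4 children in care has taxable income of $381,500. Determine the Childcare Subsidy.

Childcare Subsidy: base = 4 × $4,775 = $19,100. 11% of the $91,100 excess over $290,400 is $10,021; credit = $19,100 − $10,021 = $9,079.

$9,079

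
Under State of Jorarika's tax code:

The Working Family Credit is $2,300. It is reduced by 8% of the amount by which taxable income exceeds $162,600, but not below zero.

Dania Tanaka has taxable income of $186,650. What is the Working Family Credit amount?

$376

Working Family Credit: 8% of the $24,050 excess over $162,600 is $1,924; credit = $2,300 − $1,924 = $376.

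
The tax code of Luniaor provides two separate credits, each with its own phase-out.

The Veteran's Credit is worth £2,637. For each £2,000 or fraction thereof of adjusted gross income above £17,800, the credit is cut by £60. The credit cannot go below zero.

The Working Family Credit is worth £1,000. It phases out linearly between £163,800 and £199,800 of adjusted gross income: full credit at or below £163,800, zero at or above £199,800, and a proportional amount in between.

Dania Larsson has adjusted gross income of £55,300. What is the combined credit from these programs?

£2,497

Veteran's Credit: income exceeds £17,800 by £37,500, which is 19 full-or-partial £2,000 increments; reduction = 19 × £60 = £1,140, leaving £1,497.
Working Family Credit: £55,300 is at or below the £163,800 threshold, so the full £1,000 applies.
Total: £1,497 + £1,000 = £2,497.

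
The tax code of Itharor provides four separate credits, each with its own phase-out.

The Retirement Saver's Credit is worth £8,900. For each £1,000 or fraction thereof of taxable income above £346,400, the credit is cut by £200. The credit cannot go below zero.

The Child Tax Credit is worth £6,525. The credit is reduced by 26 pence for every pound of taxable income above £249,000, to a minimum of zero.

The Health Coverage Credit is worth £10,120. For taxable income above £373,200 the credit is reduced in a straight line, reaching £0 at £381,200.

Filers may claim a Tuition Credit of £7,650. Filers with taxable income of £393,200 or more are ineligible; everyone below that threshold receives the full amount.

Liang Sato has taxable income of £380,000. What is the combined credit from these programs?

£11,268

Retirement Saver's Credit: income exceeds £346,400 by £33,600, which is 34 full-or-partial £1,000 increments; reduction = 34 × £200 = £6,800, leaving £2,100.
Child Tax Credit: 26% of the £131,000 excess over £249,000 is £34,060 ≥ base, so the credit is £0.
Health Coverage Credit: £380,000 is £6,800 into a £8,000 phase-out range, leaving 1,200/8,000 of the credit: £10,120 × 1,200/8,000 = £1,518.
Tuition Credit: £380,000 is below the £393,200 cutoff, so the full £7,650 applies.
Total: £2,100 + £0 + £1,518 + £7,650 = £11,268.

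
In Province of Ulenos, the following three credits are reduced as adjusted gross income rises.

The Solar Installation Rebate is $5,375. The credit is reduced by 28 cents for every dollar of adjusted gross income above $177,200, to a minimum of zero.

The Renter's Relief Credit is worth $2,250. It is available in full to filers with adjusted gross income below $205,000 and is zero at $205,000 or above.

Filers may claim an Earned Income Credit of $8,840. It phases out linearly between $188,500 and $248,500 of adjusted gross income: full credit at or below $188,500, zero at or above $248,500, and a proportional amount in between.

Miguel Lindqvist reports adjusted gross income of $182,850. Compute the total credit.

Solar Installation Rebate: 28% of the $5,650 excess over $177,200 is $1,582; credit = $5,375 − $1,582 = $3,793.
Renter's Relief Credit: $182,850 is below the $205,000 cutoff, so the full $2,250 applies.
Earned Income Credit: $182,850 is at or below the $188,500 threshold, so the full $8,840 applies.
Total: $3,793 + $2,250 + $8,840 = $14,883.

$14,883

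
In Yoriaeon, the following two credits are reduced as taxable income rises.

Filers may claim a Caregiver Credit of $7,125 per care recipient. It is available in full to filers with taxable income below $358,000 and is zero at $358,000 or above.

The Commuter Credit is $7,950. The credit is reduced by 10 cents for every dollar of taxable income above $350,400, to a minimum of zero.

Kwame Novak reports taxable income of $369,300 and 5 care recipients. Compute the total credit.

$6,060

Caregiver Credit: base = 5 × $7,125 = $35,625. $369,300 meets or exceeds the $358,000 cutoff, so the credit is $0.
Commuter Credit: 10% of the $18,900 excess over $350,400 is $1,890; credit = $7,950 − $1,890 = $6,060.
Total: $0 + $6,060 = $6,060.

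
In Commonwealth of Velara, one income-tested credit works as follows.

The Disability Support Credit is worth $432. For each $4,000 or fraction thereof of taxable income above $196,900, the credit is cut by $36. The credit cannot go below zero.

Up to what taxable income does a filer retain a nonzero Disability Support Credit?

After 11 increments the reduction is 11 × $36 = $396, leaving $36; one more increment wipes it out. Increment 11 ends at excess 11 × $4,000 = $44,000, so the highest qualifying income is $196,900 + $44,000 = $240,900.

$240,900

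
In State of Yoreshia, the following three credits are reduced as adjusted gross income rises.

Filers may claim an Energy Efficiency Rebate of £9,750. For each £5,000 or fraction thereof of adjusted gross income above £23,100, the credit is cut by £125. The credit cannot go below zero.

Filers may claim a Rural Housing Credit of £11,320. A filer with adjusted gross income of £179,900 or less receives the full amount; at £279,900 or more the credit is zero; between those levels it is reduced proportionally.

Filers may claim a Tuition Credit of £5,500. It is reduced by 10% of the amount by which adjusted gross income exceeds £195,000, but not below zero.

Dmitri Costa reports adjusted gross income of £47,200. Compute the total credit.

£25,945

Energy Efficiency Rebate: income exceeds £23,100 by £24,100, which is 5 full-or-partial £5,000 increments; reduction = 5 × £125 = £625, leaving £9,125.
Rural Housing Credit: £47,200 is at or below the £179,900 threshold, so the full £11,320 applies.
Tuition Credit: £47,200 is at or below the £195,000 threshold, so the full £5,500 applies.
Total: £9,125 + £11,320 + £5,500 = £25,945.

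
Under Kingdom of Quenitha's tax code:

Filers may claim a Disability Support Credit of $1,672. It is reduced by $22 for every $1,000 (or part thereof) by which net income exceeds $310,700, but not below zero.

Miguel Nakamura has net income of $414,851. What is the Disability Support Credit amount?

Disability Support Credit: income exceeds $310,700 by $104,151 → 105 increments × $22 = $2,310 ≥ base, so the credit is $0.

$0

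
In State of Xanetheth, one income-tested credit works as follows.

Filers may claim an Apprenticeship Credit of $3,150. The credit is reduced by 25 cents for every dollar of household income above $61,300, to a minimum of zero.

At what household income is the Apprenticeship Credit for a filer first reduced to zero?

The credit falls by 25% of each dollar above $61,300, so it reaches zero when the excess is $3,150 / 25% = $12,600: income = $61,300 + $12,600 = $73,900.

$73,900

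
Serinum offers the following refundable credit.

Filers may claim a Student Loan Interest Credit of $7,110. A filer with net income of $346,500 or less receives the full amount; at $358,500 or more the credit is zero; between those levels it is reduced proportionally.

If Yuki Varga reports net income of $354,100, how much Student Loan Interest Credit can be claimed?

$2,607

Student Loan Interest Credit: $354,100 is $7,600 into a $12,000 phase-out range, leaving 4,400/12,000 of the credit: $7,110 × 4,400/12,000 = $2,607.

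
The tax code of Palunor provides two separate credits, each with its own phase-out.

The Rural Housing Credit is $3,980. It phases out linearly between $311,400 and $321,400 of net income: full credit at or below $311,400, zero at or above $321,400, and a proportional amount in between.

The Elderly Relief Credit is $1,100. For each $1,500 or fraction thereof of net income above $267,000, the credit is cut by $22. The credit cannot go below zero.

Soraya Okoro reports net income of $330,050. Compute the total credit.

$154

Rural Housing Credit: $330,050 is at or above $321,400, so the credit is $0.
Elderly Relief Credit: income exceeds $267,000 by $63,050, which is 43 full-or-partial $1,500 increments; reduction = 43 × $22 = $946, leaving $154.
Total: $0 + $154 = $154.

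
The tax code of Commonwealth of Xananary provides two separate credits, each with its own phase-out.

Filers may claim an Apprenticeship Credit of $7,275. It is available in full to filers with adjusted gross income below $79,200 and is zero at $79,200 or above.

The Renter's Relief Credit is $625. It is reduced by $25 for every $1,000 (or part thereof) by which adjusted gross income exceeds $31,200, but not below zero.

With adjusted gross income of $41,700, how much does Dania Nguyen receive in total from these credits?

$7,625

Apprenticeship Credit: $41,700 is below the $79,200 cutoff, so the full $7,275 applies.
Renter's Relief Credit: income exceeds $31,200 by $10,500, which is 11 full-or-partial $1,000 increments; reduction = 11 × $25 = $275, leaving $350.
Total: $7,275 + $350 = $7,625.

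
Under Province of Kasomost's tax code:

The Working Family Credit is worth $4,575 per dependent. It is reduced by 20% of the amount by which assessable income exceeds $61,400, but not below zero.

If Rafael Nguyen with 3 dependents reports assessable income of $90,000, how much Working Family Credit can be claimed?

Working Family Credit: base = 3 × $4,575 = $13,725. 20% of the $28,600 excess over $61,400 is $5,720; credit = $13,725 − $5,720 = $8,005.

$8,005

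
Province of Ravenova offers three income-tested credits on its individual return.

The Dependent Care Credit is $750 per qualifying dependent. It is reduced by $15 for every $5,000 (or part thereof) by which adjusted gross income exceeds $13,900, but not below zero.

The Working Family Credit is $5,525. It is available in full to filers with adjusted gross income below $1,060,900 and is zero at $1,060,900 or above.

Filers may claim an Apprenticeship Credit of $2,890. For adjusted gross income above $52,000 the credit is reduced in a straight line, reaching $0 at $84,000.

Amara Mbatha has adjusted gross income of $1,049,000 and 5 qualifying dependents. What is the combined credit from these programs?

$6,155

Dependent Care Credit: base = 5 × $750 = $3,750. income exceeds $13,900 by $1,035,100, which is 208 full-or-partial $5,000 increments; reduction = 208 × $15 = $3,120, leaving $630.
Working Family Credit: $1,049,000 is below the $1,060,900 cutoff, so the full $5,525 applies.
Apprenticeship Credit: $1,049,000 is at or above $84,000, so the credit is $0.
Total: $630 + $5,525 + $0 = $6,155.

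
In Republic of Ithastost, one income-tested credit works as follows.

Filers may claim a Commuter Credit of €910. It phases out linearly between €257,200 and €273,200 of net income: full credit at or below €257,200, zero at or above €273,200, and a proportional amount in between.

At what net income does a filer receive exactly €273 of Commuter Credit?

€273 is 273/910 of the full €910, so 637/910 of the €16,000 range has been used: income = €257,200 + €16,000 × 637/910 = €268,400.

€268,400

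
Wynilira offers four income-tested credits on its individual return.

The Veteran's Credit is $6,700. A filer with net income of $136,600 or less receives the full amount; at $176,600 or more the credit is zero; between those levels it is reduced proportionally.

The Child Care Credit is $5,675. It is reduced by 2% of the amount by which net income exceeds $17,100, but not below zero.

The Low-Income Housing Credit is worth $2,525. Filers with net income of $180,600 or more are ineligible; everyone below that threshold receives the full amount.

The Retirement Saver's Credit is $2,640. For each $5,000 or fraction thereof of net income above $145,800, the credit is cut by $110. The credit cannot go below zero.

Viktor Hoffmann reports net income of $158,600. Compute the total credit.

$10,695

Veteran's Credit: $158,600 is $22,000 into a $40,000 phase-out range, leaving 18,000/40,000 of the credit: $6,700 × 18,000/40,000 = $3,015.
Child Care Credit: 2% of the $141,500 excess over $17,100 is $2,830; credit = $5,675 − $2,830 = $2,845.
Low-Income Housing Credit: $158,600 is below the $180,600 cutoff, so the full $2,525 applies.
Retirement Saver's Credit: income exceeds $145,800 by $12,800, which is 3 full-or-partial $5,000 increments; reduction = 3 × $110 = $330, leaving $2,310.
Total: $3,015 + $2,845 + $2,525 + $2,310 = $10,695.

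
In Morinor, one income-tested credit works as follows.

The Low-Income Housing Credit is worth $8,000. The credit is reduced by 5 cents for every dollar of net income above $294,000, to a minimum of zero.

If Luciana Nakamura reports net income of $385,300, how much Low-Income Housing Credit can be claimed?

Low-Income Housing Credit: 5% of the $91,300 excess over $294,000 is $4,565; credit = $8,000 − $4,565 = $3,435.

$3,435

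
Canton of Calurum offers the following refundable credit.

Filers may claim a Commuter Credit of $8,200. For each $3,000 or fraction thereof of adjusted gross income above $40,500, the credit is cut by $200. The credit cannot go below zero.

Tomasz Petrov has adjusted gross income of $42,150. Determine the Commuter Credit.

$8,000

Commuter Credit: income exceeds $40,500 by $1,650, which is 1 full-or-partial $3,000 increment; reduction = 1 × $200 = $200, leaving $8,000.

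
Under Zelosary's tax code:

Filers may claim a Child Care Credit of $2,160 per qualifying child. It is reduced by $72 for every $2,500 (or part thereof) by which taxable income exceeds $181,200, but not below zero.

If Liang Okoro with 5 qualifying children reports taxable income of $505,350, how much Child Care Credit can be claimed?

Child Care Credit: base = 5 × $2,160 = $10,800. income exceeds $181,200 by $324,150, which is 130 full-or-partial $2,500 increments; reduction = 130 × $72 = $9,360, leaving $1,440.

$1,440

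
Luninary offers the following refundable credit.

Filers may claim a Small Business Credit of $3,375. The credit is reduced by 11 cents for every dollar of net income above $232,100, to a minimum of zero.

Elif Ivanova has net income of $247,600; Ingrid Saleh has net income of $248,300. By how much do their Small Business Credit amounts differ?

Elif ($247,600): Small Business Credit: 11% of the $15,500 excess over $232,100 is $1,705; credit = $3,375 − $1,705 = $1,670.
Ingrid ($248,300): Small Business Credit: 11% of the $16,200 excess over $232,100 is $1,782; credit = $3,375 − $1,782 = $1,593.
Difference: |$1,670 − $1,593| = $77.

$77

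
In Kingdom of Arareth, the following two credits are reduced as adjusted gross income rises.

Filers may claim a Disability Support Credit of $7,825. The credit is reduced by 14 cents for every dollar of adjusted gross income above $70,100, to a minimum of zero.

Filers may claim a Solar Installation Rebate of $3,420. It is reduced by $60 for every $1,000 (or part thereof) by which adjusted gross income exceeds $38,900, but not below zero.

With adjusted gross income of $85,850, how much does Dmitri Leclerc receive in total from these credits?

Disability Support Credit: 14% of the $15,750 excess over $70,100 is $2,205; credit = $7,825 − $2,205 = $5,620.
Solar Installation Rebate: income exceeds $38,900 by $46,950, which is 47 full-or-partial $1,000 increments; reduction = 47 × $60 = $2,820, leaving $600.
Total: $5,620 + $600 = $6,220.

$6,220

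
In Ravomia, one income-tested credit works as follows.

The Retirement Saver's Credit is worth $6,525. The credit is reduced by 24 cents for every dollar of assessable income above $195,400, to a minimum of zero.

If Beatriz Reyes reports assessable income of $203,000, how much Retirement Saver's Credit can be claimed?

$4,701

Retirement Saver's Credit: 24% of the $7,600 excess over $195,400 is $1,824; credit = $6,525 − $1,824 = $4,701.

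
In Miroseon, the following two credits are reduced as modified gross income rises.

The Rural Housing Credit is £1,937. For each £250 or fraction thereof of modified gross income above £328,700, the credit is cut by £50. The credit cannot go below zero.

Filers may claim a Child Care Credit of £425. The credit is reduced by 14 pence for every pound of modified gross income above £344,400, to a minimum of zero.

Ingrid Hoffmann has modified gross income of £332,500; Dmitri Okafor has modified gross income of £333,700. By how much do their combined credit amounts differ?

Ingrid (£332,500): Rural Housing Credit: income exceeds £328,700 by £3,800, which is 16 full-or-partial £250 increments; reduction = 16 × £50 = £800, leaving £1,137. Child Care Credit: £332,500 is at or below the £344,400 threshold, so the full £425 applies. total £1,137 + £425 = £1,562
Dmitri (£333,700): Rural Housing Credit: income exceeds £328,700 by £5,000, which is 20 full-or-partial £250 increments; reduction = 20 × £50 = £1,000, leaving £937. Child Care Credit: £333,700 is at or below the £344,400 threshold, so the full £425 applies. total £937 + £425 = £1,362
Difference: |£1,562 − £1,362| = £200.

£200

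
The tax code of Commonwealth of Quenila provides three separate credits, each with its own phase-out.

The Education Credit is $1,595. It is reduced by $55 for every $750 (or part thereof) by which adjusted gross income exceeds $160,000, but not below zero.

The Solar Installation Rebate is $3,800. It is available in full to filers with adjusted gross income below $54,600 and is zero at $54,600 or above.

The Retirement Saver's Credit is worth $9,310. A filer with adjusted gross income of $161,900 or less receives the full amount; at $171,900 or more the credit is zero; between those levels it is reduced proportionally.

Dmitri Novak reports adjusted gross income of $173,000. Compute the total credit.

Education Credit: income exceeds $160,000 by $13,000, which is 18 full-or-partial $750 increments; reduction = 18 × $55 = $990, leaving $605.
Solar Installation Rebate: $173,000 meets or exceeds the $54,600 cutoff, so the credit is $0.
Retirement Saver's Credit: $173,000 is at or above $171,900, so the credit is $0.
Total: $605 + $0 + $0 = $605.

$605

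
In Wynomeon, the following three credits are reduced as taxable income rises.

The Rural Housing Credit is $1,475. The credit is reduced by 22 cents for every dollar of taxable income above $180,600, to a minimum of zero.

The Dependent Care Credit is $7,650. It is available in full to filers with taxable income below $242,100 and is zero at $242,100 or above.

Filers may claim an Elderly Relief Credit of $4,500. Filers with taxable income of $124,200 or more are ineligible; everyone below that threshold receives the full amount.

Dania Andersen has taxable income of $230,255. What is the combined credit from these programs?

$7,650

Rural Housing Credit: 22% of the $49,655 excess over $180,600 is $10,924.10 ≥ base, so the credit is $0.
Dependent Care Credit: $230,255 is below the $242,100 cutoff, so the full $7,650 applies.
Elderly Relief Credit: $230,255 meets or exceeds the $124,200 cutoff, so the credit is $0.
Total: $0 + $7,650 + $0 = $7,650.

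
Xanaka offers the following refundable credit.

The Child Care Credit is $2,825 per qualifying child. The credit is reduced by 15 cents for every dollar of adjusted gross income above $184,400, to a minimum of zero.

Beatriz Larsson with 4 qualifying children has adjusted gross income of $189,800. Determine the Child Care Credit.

$10,490

Child Care Credit: base = 4 × $2,825 = $11,300. 15% of the $5,400 excess over $184,400 is $810; credit = $11,300 − $810 = $10,490.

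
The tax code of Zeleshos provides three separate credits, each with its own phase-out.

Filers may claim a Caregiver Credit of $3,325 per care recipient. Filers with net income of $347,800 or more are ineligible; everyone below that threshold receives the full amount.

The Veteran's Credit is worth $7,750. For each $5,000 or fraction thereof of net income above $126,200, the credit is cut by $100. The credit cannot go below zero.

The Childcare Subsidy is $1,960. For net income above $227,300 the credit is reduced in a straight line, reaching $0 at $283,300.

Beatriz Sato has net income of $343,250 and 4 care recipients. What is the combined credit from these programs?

Caregiver Credit: base = 4 × $3,325 = $13,300. $343,250 is below the $347,800 cutoff, so the full $13,300 applies.
Veteran's Credit: income exceeds $126,200 by $217,050, which is 44 full-or-partial $5,000 increments; reduction = 44 × $100 = $4,400, leaving $3,350.
Childcare Subsidy: $343,250 is at or above $283,300, so the credit is $0.
Total: $13,300 + $3,350 + $0 = $16,650.

$16,650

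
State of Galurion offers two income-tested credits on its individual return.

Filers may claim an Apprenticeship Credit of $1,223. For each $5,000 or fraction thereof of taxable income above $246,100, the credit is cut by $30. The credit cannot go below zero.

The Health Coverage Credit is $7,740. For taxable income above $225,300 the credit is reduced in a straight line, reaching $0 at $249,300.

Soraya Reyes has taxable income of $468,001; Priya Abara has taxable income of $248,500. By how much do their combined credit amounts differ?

$1,451

Soraya ($468,001): Apprenticeship Credit: income exceeds $246,100 by $221,901 → 45 increments × $30 = $1,350 ≥ base, so the credit is $0. Health Coverage Credit: $468,001 is at or above $249,300, so the credit is $0. total $0 + $0 = $0
Priya ($248,500): Apprenticeship Credit: income exceeds $246,100 by $2,400, which is 1 full-or-partial $5,000 increment; reduction = 1 × $30 = $30, leaving $1,193. Health Coverage Credit: $248,500 is $23,200 into a $24,000 phase-out range, leaving 800/24,000 of the credit: $7,740 × 800/24,000 = $258. total $1,193 + $258 = $1,451
Difference: |$0 − $1,451| = $1,451.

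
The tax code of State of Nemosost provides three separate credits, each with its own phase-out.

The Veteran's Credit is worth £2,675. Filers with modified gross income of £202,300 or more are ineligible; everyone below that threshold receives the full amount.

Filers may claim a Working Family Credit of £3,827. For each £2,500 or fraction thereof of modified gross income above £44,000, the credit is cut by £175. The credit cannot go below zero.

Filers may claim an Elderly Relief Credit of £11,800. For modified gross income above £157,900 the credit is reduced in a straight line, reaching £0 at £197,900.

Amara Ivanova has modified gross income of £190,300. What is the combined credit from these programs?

£4,917

Veteran's Credit: £190,300 is below the £202,300 cutoff, so the full £2,675 applies.
Working Family Credit: income exceeds £44,000 by £146,300 → 59 increments × £175 = £10,325 ≥ base, so the credit is £0.
Elderly Relief Credit: £190,300 is £32,400 into a £40,000 phase-out range, leaving 7,600/40,000 of the credit: £11,800 × 7,600/40,000 = £2,242.
Total: £2,675 + £0 + £2,242 = £4,917.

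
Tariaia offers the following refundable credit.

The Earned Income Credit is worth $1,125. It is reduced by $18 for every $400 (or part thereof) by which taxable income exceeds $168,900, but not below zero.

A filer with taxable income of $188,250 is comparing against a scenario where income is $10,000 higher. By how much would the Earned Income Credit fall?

$243

At $188,250 — income exceeds $168,900 by $19,350, which is 49 full-or-partial $400 increments; reduction = 49 × $18 = $882, leaving $243.
At $198,250 — income exceeds $168,900 by $29,350 → 74 increments × $18 = $1,332 ≥ base, so the credit is $0.
Lost: $243 − $0 = $243.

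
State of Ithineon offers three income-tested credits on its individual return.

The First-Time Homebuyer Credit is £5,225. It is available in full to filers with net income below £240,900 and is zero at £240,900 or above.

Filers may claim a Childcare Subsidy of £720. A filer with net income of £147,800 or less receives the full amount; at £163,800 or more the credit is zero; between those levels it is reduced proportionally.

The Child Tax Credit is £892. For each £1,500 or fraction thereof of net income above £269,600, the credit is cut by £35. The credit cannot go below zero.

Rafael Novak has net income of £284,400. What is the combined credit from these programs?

£542

First-Time Homebuyer Credit: £284,400 meets or exceeds the £240,900 cutoff, so the credit is £0.
Childcare Subsidy: £284,400 is at or above £163,800, so the credit is £0.
Child Tax Credit: income exceeds £269,600 by £14,800, which is 10 full-or-partial £1,500 increments; reduction = 10 × £35 = £350, leaving £542.
Total: £0 + £0 + £542 = £542.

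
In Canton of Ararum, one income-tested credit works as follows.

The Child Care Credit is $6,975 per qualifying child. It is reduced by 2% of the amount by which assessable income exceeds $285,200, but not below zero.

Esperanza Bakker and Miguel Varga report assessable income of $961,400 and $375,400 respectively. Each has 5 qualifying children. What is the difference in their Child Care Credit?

$11,720

Esperanza ($961,400): Child Care Credit: base = 5 × $6,975 = $34,875. 2% of the $676,200 excess over $285,200 is $13,524; credit = $34,875 − $13,524 = $21,351.
Miguel ($375,400): Child Care Credit: base = 5 × $6,975 = $34,875. 2% of the $90,200 excess over $285,200 is $1,804; credit = $34,875 − $1,804 = $33,071.
Difference: |$21,351 − $33,071| = $11,720.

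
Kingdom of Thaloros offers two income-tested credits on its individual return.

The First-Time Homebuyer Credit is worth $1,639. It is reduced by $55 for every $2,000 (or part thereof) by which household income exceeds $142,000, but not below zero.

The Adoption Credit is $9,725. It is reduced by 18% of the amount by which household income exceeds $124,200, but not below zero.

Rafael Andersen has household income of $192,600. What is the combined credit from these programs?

$209

First-Time Homebuyer Credit: income exceeds $142,000 by $50,600, which is 26 full-or-partial $2,000 increments; reduction = 26 × $55 = $1,430, leaving $209.
Adoption Credit: 18% of the $68,400 excess over $124,200 is $12,312 ≥ base, so the credit is $0.
Total: $209 + $0 = $209.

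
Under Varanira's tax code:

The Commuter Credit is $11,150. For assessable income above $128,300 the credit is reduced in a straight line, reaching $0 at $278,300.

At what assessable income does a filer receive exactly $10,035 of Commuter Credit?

$10,035 is 10,035/11,150 of the full $11,150, so 1,115/11,150 of the $150,000 range has been used: income = $128,300 + $150,000 × 1,115/11,150 = $143,300.

$143,300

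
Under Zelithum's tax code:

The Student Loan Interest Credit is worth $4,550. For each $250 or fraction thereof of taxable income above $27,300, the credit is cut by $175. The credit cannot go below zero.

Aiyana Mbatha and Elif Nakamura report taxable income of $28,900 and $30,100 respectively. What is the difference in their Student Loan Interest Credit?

Aiyana ($28,900): Student Loan Interest Credit: income exceeds $27,300 by $1,600, which is 7 full-or-partial $250 increments; reduction = 7 × $175 = $1,225, leaving $3,325.
Elif ($30,100): Student Loan Interest Credit: income exceeds $27,300 by $2,800, which is 12 full-or-partial $250 increments; reduction = 12 × $175 = $2,100, leaving $2,450.
Difference: |$3,325 − $2,450| = $875.

$875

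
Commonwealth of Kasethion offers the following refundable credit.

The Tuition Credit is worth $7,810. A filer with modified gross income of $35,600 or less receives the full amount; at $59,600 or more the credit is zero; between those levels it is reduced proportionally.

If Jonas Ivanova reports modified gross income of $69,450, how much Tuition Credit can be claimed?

Tuition Credit: $69,450 is at or above $59,600, so the credit is $0.

$0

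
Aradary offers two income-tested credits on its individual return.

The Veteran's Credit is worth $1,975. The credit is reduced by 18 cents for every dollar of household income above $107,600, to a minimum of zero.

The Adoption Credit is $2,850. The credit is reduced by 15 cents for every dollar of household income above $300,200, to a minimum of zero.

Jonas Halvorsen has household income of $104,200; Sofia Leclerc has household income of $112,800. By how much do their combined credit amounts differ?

Jonas ($104,200): Veteran's Credit: $104,200 is at or below the $107,600 threshold, so the full $1,975 applies. Adoption Credit: $104,200 is at or below the $300,200 threshold, so the full $2,850 applies. total $1,975 + $2,850 = $4,825
Sofia ($112,800): Veteran's Credit: 18% of the $5,200 excess over $107,600 is $936; credit = $1,975 − $936 = $1,039. Adoption Credit: $112,800 is at or below the $300,200 threshold, so the full $2,850 applies. total $1,039 + $2,850 = $3,889
Difference: |$4,825 − $3,889| = $936.

$936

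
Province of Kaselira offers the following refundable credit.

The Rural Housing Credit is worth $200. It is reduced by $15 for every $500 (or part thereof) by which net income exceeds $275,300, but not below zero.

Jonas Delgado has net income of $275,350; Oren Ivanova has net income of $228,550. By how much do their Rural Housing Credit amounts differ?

$15

Jonas ($275,350): Rural Housing Credit: income exceeds $275,300 by $50, which is 1 full-or-partial $500 increment; reduction = 1 × $15 = $15, leaving $185.
Oren ($228,550): Rural Housing Credit: $228,550 is at or below the $275,300 threshold, so the full $200 applies.
Difference: |$185 − $200| = $15.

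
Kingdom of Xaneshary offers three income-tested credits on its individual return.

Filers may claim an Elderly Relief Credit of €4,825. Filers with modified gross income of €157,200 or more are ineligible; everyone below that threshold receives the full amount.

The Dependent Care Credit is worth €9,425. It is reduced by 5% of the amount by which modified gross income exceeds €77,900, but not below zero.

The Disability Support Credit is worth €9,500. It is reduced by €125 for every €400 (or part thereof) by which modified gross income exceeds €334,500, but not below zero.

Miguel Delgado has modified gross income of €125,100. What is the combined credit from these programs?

Elderly Relief Credit: €125,100 is below the €157,200 cutoff, so the full €4,825 applies.
Dependent Care Credit: 5% of the €47,200 excess over €77,900 is €2,360; credit = €9,425 − €2,360 = €7,065.
Disability Support Credit: €125,100 is at or below the €334,500 threshold, so the full €9,500 applies.
Total: €4,825 + €7,065 + €9,500 = €21,390.

€21,390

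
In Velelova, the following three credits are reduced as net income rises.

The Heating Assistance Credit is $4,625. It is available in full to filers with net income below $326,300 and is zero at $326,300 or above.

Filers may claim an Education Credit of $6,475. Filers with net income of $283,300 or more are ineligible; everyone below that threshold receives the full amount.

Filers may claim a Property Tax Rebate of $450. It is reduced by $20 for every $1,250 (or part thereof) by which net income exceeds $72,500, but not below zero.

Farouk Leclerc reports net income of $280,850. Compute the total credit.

Heating Assistance Credit: $280,850 is below the $326,300 cutoff, so the full $4,625 applies.
Education Credit: $280,850 is below the $283,300 cutoff, so the full $6,475 applies.
Property Tax Rebate: income exceeds $72,500 by $208,350 → 167 increments × $20 = $3,340 ≥ base, so the credit is $0.
Total: $4,625 + $6,475 + $0 = $11,100.

$11,100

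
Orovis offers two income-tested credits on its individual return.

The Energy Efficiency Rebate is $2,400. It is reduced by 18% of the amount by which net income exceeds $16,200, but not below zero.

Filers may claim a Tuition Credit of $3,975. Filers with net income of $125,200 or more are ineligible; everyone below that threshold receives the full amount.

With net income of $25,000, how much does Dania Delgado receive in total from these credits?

$4,791

Energy Efficiency Rebate: 18% of the $8,800 excess over $16,200 is $1,584; credit = $2,400 − $1,584 = $816.
Tuition Credit: $25,000 is below the $125,200 cutoff, so the full $3,975 applies.
Total: $816 + $3,975 = $4,791.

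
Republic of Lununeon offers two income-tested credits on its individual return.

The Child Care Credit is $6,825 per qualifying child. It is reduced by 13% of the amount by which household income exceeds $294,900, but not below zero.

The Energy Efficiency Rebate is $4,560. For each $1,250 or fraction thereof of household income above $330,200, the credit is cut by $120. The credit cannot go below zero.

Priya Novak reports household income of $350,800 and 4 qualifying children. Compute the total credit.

Child Care Credit: base = 4 × $6,825 = $27,300. 13% of the $55,900 excess over $294,900 is $7,267; credit = $27,300 − $7,267 = $20,033.
Energy Efficiency Rebate: income exceeds $330,200 by $20,600, which is 17 full-or-partial $1,250 increments; reduction = 17 × $120 = $2,040, leaving $2,520.
Total: $20,033 + $2,520 = $22,553.

$22,553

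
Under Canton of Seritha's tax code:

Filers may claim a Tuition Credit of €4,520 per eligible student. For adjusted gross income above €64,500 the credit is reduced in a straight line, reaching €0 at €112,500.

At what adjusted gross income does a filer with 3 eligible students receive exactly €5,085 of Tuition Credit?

€94,500

Full credit = 3 × €4,520 = €13,560.
€5,085 is 5,085/13,560 of the full €13,560, so 8,475/13,560 of the €48,000 range has been used: income = €64,500 + €48,000 × 8,475/13,560 = €94,500.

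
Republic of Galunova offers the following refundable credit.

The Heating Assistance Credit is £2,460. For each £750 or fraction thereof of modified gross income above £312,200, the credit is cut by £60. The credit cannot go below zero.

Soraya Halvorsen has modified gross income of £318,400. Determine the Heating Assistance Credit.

Heating Assistance Credit: income exceeds £312,200 by £6,200, which is 9 full-or-partial £750 increments; reduction = 9 × £60 = £540, leaving £1,920.

£1,920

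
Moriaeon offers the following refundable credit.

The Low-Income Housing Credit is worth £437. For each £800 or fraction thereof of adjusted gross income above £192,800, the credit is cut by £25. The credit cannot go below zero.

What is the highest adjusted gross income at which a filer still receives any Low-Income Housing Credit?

After 17 increments the reduction is 17 × £25 = £425, leaving £12; one more increment wipes it out. Increment 17 ends at excess 17 × £800 = £13,600, so the highest qualifying income is £192,800 + £13,600 = £206,400.

£206,400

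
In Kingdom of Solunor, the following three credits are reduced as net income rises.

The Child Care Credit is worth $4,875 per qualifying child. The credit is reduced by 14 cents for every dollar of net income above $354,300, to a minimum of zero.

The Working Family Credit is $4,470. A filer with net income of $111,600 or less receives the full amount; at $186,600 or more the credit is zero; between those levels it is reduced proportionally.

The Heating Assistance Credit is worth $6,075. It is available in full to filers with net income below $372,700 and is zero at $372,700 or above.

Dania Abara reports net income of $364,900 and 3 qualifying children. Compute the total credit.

Child Care Credit: base = 3 × $4,875 = $14,625. 14% of the $10,600 excess over $354,300 is $1,484; credit = $14,625 − $1,484 = $13,141.
Working Family Credit: $364,900 is at or above $186,600, so the credit is $0.
Heating Assistance Credit: $364,900 is below the $372,700 cutoff, so the full $6,075 applies.
Total: $13,141 + $0 + $6,075 = $19,216.

$19,216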